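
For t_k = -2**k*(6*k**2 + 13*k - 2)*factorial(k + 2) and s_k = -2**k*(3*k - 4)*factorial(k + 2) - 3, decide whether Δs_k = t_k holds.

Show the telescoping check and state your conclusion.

s_(k+1) = -2**(k + 1)*(3*k - 1)*factorial(k + 3) - 3
s_(k+1) − s_k = -2**k*(6*k**2 + 13*k - 2)*factorial(k + 2)
(s_(k+1) − s_k) − t_k = 0

Valid — Δs_k = t_k.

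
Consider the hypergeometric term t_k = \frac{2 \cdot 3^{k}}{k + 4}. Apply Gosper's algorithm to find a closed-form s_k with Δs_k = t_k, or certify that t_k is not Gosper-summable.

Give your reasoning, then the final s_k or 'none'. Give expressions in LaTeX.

r(k) = 3*(k + 4)/(k + 5) after simplifying.
Factor: A=3*k + 12; B=k + 5; C=1.
Solve (3*k + 12)·f(k+1) − (k + 4)·f(k) = 1.
From deg A=1, deg B=1, deg C=0: d=-1.
Negative degree bound (-1): no f exists, t_k not Gosper-summable.

none — t_k is not Gosper-summable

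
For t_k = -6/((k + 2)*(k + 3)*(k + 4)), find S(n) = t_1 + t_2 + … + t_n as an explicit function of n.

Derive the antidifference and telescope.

t_(k+1)/t_k = (k + 2)/(k + 5).
Factor: A=k + 2; B=k + 5; C=1.
Need (k + 2)·f(k+1) − (k + 4)·f(k) = 1.
Bound: deg f ≤ 2.
Coefficient equations give f(k) = k*(k + 5)/12.
Then R = B(k−1)f/C = k*(k + 4)*(k + 5)/12, so s_k = R(k)·t_k = k*(-k - 5)/(2*(k + 2)*(k + 3)).
Check: Δs_k = -6/(k**3 + 9*k**2 + 26*k + 24). ✓
Telescope: S(n) = s_(n+1) − s_(1) = (-n**2 - 7*n - 6)/(2*(n**2 + 7*n + 12)) − (-1/4) = n*(-n - 7)/(4*(n**2 + 7*n + 12)).

S(n) = n*(-n - 7)/(4*(n**2 + 7*n + 12))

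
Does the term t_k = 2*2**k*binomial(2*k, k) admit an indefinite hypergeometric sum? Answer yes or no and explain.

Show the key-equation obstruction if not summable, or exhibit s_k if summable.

No. Not Gosper-summable.

The ratio is 4*(2*k + 1)/(k + 1).
Gosper form: A/B · C(k+1)/C(k) with A=8*k + 4, B=k + 1, C=1.
Set up (8*k + 4)·f(k+1) − (k)·f(k) − (1) = 0.
d = -1 from the (1,1,0) case.
Bound -1 < 0, so the key equation has no polynomial solution.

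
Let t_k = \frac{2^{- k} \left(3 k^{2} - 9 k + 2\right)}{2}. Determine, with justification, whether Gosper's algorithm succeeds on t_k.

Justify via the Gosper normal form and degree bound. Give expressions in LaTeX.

Yes. s_k = 2^{- k} \left(- 3 k^{2} + 3 k - 2\right).

Compute t_(k+1)/t_k: get (3*k**2 - 3*k - 4)/(2*(3*k**2 - 9*k + 2)).
Normal form (A,B,C) = (1/2, 1, k**2 - 3*k + 2/3).
f must satisfy (1/2)·f(k+1) − (1)·f(k) = k**2 - 3*k + 2/3.
d = 2 from the (0,0,2) case.
Match coefficients ⇒ f(k) = -2*(3*k**2 - 3*k + 2)/3.
Get s_k = R·t_k = (-3*k**2 + 3*k - 2)/2**k with R(k) = B(k−1)f(k)/C(k) = -2*(3*k**2 - 3*k + 2)/(3*k**2 - 9*k + 2).
Check: Δs_k = (3*k**2 - 9*k + 2)/(2*2**k). ✓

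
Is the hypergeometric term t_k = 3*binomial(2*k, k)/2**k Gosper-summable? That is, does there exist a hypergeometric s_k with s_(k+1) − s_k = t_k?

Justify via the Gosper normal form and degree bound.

Compute t_(k+1)/t_k: get (2*k + 1)/(k + 1).
Factor: A=2*k + 1; B=k + 1; C=1.
f must satisfy (2*k + 1)·f(k+1) − (k)·f(k) = 1.
From deg A=1, deg B=1, deg C=0: d=-1.
deg f ≤ -1 is impossible — no certificate.

No; the degree bound rules out any f.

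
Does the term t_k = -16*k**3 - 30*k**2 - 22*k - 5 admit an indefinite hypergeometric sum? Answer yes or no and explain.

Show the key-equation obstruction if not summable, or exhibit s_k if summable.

t_(k+1)/t_k = (16*k**3 + 78*k**2 + 130*k + 73)/(16*k**3 + 30*k**2 + 22*k + 5).
So A=1 and B=1, with C=k**3 + 15*k**2/8 + 11*k/8 + 5/16.
Need (1)·f(k+1) − (1)·f(k) = k**3 + 15*k**2/8 + 11*k/8 + 5/16.
From deg A=0, deg B=0, deg C=3: d=4.
Solve for f: f(k) = k*(2*k - 1)*(2*k**2 + 2*k + 1)/16 (degree 4 ≤ 4).
Then R = B(k−1)f/C = k*(2*k - 1)*(2*k**2 + 2*k + 1)/(16*k**3 + 30*k**2 + 22*k + 5), so s_k = R(k)·t_k = -4*k**4 - 2*k**3 + k.
Verify: -16*k**3 - 30*k**2 - 22*k - 5 matches t_k.

Yes. s_k = -4*k**4 - 2*k**3 + k.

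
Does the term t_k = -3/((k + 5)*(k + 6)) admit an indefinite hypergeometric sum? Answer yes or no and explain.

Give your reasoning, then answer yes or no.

Yes. s_k = -3*k/(5*k + 25).

r(k) = (k + 5)/(k + 7) after simplifying.
So A=k + 5 and B=k + 7, with C=1.
Key eq: (k + 5)·f(k+1) = (k + 6)·f(k) + (1).
deg f ≤ 1 (via 1,1,0).
Solve for f: f(k) = k/5 (degree 1 ≤ 1).
Get s_k = R·t_k = -3*k/(5*k + 25) with R(k) = B(k−1)f(k)/C(k) = k*(k + 6)/5.
Verify: -3/(k**2 + 11*k + 30) matches t_k.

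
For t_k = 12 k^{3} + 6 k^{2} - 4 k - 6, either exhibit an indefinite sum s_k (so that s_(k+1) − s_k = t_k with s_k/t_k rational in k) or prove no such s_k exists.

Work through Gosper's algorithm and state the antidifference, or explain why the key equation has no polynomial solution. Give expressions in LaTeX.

s_k = k \left(3 k^{3} - 4 k^{2} - 2 k - 3\right)

Compute t_(k+1)/t_k: get (6*k**3 + 21*k**2 + 22*k + 4)/(6*k**3 + 3*k**2 - 2*k - 3).
So A=1 and B=1, with C=k**3 + k**2/2 - k/3 - 1/2.
Need (1)·f(k+1) − (1)·f(k) = k**3 + k**2/2 - k/3 - 1/2.
deg f ≤ 4 (via 0,0,3).
Coefficient equations give f(k) = k*(3*k**3 - 4*k**2 - 2*k - 3)/12.
R(k) = B(k−1)·f(k)/C(k) = k*(3*k**3 - 4*k**2 - 2*k - 3)/(2*(6*k**3 + 3*k**2 - 2*k - 3)); s_k = R·t_k = k*(3*k**3 - 4*k**2 - 2*k - 3).
s_(k+1) − s_k = 12*k**3 + 6*k**2 - 4*k - 6 = t_k.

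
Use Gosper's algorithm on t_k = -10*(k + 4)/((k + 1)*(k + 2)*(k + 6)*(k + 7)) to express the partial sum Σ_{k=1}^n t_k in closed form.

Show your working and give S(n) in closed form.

S(n) = 5*n*(-n - 9)/(14*(n**2 + 9*n + 14))

Compute t_(k+1)/t_k: get (k + 1)*(k + 5)*(k + 6)/((k + 3)*(k + 4)*(k + 8)).
Factor: A=k + 1; B=k + 8; C=k**4 + 16*k**3 + 95*k**2 + 248*k + 240.
Key eq: (k + 1)·f(k+1) = (k + 7)·f(k) + (k**4 + 16*k**3 + 95*k**2 + 248*k + 240).
d = 6 from the (1,1,4) case.
A polynomial solution: f(k) = k*(k + 2)*(k + 3)*(k + 4)*(k + 5)*(k + 7)/12.
Get s_k = R·t_k = 5*k*(-k - 7)/(6*(k**2 + 7*k + 6)) with R(k) = B(k−1)f(k)/C(k) = k*(k + 2)*(k + 7)**2/(12*(k + 4)).
Verify: 10*(-k - 4)/(k**4 + 16*k**3 + 83*k**2 + 152*k + 84) matches t_k.
Evaluate: s_(n+1) = 5*(-n**2 - 9*n - 8)/(6*(n**2 + 9*n + 14)); subtract s_(1) = -10/21 ⇒ S(n) = 5*n*(-n - 9)/(14*(n**2 + 9*n + 14)).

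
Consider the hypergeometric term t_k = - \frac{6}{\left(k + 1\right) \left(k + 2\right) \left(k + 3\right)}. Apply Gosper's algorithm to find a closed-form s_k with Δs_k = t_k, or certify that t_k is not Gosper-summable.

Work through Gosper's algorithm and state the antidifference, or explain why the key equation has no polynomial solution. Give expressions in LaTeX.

s_k = \frac{3 k \left(- k - 3\right)}{2 \left(k + 1\right) \left(k + 2\right)}

Ratio r(k) = (k + 1)/(k + 4).
Gosper form: A/B · C(k+1)/C(k) with A=k + 1, B=k + 4, C=1.
Set up (k + 1)·f(k+1) − (k + 3)·f(k) − (1) = 0.
Degrees (1,1,0) ⇒ d ≤ 2.
Solve for f: f(k) = k*(k + 3)/4 (degree 2 ≤ 2).
R(k) = B(k−1)·f(k)/C(k) = k*(k + 3)**2/4; s_k = R·t_k = 3*k*(-k - 3)/(2*(k + 1)*(k + 2)).
Δs = -6/(k**3 + 6*k**2 + 11*k + 6), as required.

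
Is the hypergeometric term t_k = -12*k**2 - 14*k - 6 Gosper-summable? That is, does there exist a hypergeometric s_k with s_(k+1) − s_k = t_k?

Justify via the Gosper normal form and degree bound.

Yes. s_k = k*(-4*k**2 - k - 1).

r(k) = (6*k**2 + 19*k + 16)/(6*k**2 + 7*k + 3) after simplifying.
So A=1 and B=1, with C=k**2 + 7*k/6 + 1/2.
Set up (1)·f(k+1) − (1)·f(k) − (k**2 + 7*k/6 + 1/2) = 0.
Degrees (0,0,2) ⇒ d ≤ 3.
A polynomial solution: f(k) = k*(4*k**2 + k + 1)/12.
Certificate R = B(k−1)f/C = k*(4*k**2 + k + 1)/(2*(6*k**2 + 7*k + 3)) gives s_k = k*(-4*k**2 - k - 1).
Check: Δs_k = -12*k**2 - 14*k - 6. ✓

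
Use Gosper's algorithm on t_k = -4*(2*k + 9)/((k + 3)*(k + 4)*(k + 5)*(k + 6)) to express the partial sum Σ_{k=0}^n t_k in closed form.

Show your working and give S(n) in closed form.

S(n) = 4*(-n**2 - 10*n - 9)/(15*(n**2 + 10*n + 24))

Compute t_(k+1)/t_k: get (k + 3)*(2*k + 11)/((k + 7)*(2*k + 9)).
A = k + 3, B = k + 7, C = k + 9/2.
f must satisfy (k + 3)·f(k+1) − (k + 6)·f(k) = k + 9/2.
deg f ≤ 3 (via 1,1,1).
Solving with deg f ≤ 3: f(k) = k*(k + 4)*(k + 8)/30.
Certificate R = B(k−1)f/C = k*(k + 4)*(k + 6)*(k + 8)/(15*(2*k + 9)) gives s_k = 4*k*(-k - 8)/(15*(k**2 + 8*k + 15)).
Check: Δs_k = 4*(-2*k - 9)/(k**4 + 18*k**3 + 119*k**2 + 342*k + 360). ✓
s_(n+1) = 4*(-n**2 - 10*n - 9)/(15*(n**2 + 10*n + 24)) and s_(0) = 0, so S(n) = 4*(-n**2 - 10*n - 9)/(15*(n**2 + 10*n + 24)).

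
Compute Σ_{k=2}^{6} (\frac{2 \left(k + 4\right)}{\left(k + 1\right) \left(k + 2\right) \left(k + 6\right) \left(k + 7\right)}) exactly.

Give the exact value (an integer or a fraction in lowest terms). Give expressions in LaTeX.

Σ = 5/156

r(k) = (k + 1)*(k + 5)*(k + 6)/((k + 3)*(k + 4)*(k + 8)) after simplifying.
A = k + 1, B = k + 8, C = k**4 + 16*k**3 + 95*k**2 + 248*k + 240.
f must satisfy (k + 1)·f(k+1) − (k + 7)·f(k) = k**4 + 16*k**3 + 95*k**2 + 248*k + 240.
Bound: deg f ≤ 6.
Coefficient equations give f(k) = k*(k + 2)*(k + 3)*(k + 4)*(k + 5)*(k + 7)/12.
R(k) = B(k−1)·f(k)/C(k) = k*(k + 2)*(k + 7)**2/(12*(k + 4)); s_k = R·t_k = k*(k + 7)/(6*(k**2 + 7*k + 6)).
Δs = 2*(k + 4)/(k**4 + 16*k**3 + 83*k**2 + 152*k + 84), as required.
Evaluate s at k=7 and k=2: 49/312 and 1/8; difference 5/156.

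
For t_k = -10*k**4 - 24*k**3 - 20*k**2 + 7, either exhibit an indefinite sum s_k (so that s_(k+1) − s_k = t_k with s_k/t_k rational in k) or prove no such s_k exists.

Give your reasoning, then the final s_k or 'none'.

Step 1: r(k) = (10*k**4 + 64*k**3 + 152*k**2 + 152*k + 47)/(10*k**4 + 24*k**3 + 20*k**2 - 7).
Normal form (A,B,C) = (1, 1, k**4 + 12*k**3/5 + 2*k**2 - 7/10).
f must satisfy (1)·f(k+1) − (1)·f(k) = k**4 + 12*k**3/5 + 2*k**2 - 7/10.
deg f ≤ 5 (via 0,0,4).
A polynomial solution: f(k) = k*(2*k**4 + k**3 - 2*k**2 - 4*k - 4)/10.
R(k) = B(k−1)·f(k)/C(k) = k*(2*k**4 + k**3 - 2*k**2 - 4*k - 4)/(10*k**4 + 24*k**3 + 20*k**2 - 7); s_k = R·t_k = k*(-2*k**4 - k**3 + 2*k**2 + 4*k + 4).
Check: Δs_k = -10*k**4 - 24*k**3 - 20*k**2 + 7. ✓

s_k = k*(-2*k**4 - k**3 + 2*k**2 + 4*k + 4)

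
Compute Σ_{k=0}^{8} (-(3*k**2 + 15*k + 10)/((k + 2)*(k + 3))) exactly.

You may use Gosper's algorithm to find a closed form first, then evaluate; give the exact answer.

The ratio is (k + 2)*(15*k + 3*(k + 1)**2 + 25)/((k + 4)*(3*k**2 + 15*k + 10)).
Factor: A=k + 2; B=k + 4; C=k**2 + 5*k + 10/3.
Set up (k + 2)·f(k+1) − (k + 3)·f(k) − (k**2 + 5*k + 10/3) = 0.
deg f ≤ 2 (via 1,1,2).
Solve for f: f(k) = k*(3*k + 2)/3 (degree 2 ≤ 2).
Certificate R = B(k−1)f/C = k*(k + 3)*(3*k + 2)/(3*k**2 + 15*k + 10) gives s_k = k*(-3*k - 2)/(k + 2).
s_(k+1) − s_k = (-3*k**2 - 15*k - 10)/(k**2 + 5*k + 6) = t_k.
Evaluate s at k=9 and k=0: -261/11 and 0; difference -261/11.

Σ = -261/11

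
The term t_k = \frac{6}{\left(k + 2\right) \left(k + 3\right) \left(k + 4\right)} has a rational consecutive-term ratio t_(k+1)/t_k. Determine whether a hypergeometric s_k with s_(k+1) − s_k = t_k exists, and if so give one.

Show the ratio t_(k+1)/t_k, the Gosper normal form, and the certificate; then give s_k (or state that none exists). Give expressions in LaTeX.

Step 1: r(k) = (k + 2)/(k + 5).
Gosper form: A/B · C(k+1)/C(k) with A=k + 2, B=k + 5, C=1.
Key eq: (k + 2)·f(k+1) = (k + 4)·f(k) + (1).
deg f ≤ 2 (via 1,1,0).
Coefficient equations give f(k) = k*(k + 5)/12.
Then R = B(k−1)f/C = k*(k + 4)*(k + 5)/12, so s_k = R(k)·t_k = k*(k + 5)/(2*(k + 2)*(k + 3)).
Δs = 6/(k**3 + 9*k**2 + 26*k + 24), as required.

s_k = \frac{k \left(k + 5\right)}{2 \left(k + 2\right) \left(k + 3\right)}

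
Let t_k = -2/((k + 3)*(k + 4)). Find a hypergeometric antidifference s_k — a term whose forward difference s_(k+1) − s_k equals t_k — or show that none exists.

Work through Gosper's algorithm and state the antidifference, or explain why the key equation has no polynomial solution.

s_k = -2*k/(3*k + 9)

Ratio r(k) = (k + 3)/(k + 5).
So A=k + 3 and B=k + 5, with C=1.
Set up (k + 3)·f(k+1) − (k + 4)·f(k) − (1) = 0.
Degrees (1,1,0) ⇒ d ≤ 1.
A polynomial solution: f(k) = k/3.
Then R = B(k−1)f/C = k*(k + 4)/3, so s_k = R(k)·t_k = -2*k/(3*k + 9).
Verify: -2/(k**2 + 7*k + 12) matches t_k.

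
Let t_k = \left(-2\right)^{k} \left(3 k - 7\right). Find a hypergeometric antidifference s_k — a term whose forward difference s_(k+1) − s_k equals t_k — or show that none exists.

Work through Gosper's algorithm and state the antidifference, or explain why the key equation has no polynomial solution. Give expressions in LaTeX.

t_(k+1)/t_k = 2*(4 - 3*k)/(3*k - 7).
A = -2, B = 1, C = k - 7/3.
Solve (-2)·f(k+1) − (1)·f(k) = k - 7/3.
d = 1 from the (0,0,1) case.
Solve for f: f(k) = -(k - 3)/3 (degree 1 ≤ 1).
Certificate R = B(k−1)f/C = -(k - 3)/(3*k - 7) gives s_k = (-2)**k*(3 - k).
Check: Δs_k = (-2)**k*(3*k - 7). ✓

s_k = \left(-2\right)^{k} \left(3 - k\right)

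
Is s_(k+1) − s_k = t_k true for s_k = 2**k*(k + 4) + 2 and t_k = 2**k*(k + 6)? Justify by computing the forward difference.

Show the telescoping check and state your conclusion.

s_(k+1) = 2*2**k*(k + 5) + 2
s_(k+1) − s_k = 2**k*(k + 6)
(s_(k+1) − s_k) − t_k = 0

valid (s_(k+1) − s_k reduces to t_k)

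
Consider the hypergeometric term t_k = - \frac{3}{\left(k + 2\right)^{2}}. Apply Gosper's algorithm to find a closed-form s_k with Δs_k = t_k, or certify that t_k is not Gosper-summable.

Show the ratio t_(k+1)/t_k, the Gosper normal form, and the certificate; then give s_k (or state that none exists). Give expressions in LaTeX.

Compute t_(k+1)/t_k: get (k + 2)**2/(k + 3)**2.
Gosper form: A/B · C(k+1)/C(k) with A=k**2 + 4*k + 4, B=k**2 + 6*k + 9, C=1.
Key eq: (k**2 + 4*k + 4)·f(k+1) = (k**2 + 4*k + 4)·f(k) + (1).
Degrees (2,2,0) ⇒ d ≤ 0.
Write f(k) = c0. Then LHS − RHS = -1, requiring -1 = 0: contradictory. No certificate.

none (Gosper's algorithm certifies no s_k)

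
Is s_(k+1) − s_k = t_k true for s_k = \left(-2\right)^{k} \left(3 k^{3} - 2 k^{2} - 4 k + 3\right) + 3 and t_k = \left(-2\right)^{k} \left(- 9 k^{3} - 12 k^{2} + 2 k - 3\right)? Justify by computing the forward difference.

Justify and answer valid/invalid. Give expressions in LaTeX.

valid; difference matches t_k

s_(k+1) = (-2)**(k + 1)*(-4*k + 3*(k + 1)**3 - 2*(k + 1)**2 - 1) + 3
s_(k+1) − s_k = (-2)**k*(-9*k**3 - 12*k**2 + 2*k - 3)
(s_(k+1) − s_k) − t_k = 0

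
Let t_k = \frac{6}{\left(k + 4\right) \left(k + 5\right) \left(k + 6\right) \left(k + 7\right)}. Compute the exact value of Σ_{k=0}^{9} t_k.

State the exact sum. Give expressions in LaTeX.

Σ = 9/560

The ratio is (k + 4)/(k + 8).
Factor: A=k + 4; B=k + 8; C=1.
Key eq: (k + 4)·f(k+1) = (k + 7)·f(k) + (1).
deg f ≤ 3 (via 1,1,0).
Solving with deg f ≤ 3: f(k) = k*(k**2 + 15*k + 74)/360.
So s_k = (B(k−1)f/C)·t_k = (k*(k + 7)*(k**2 + 15*k + 74)/360)·t_k = k*(k**2 + 15*k + 74)/(60*(k + 4)*(k + 5)*(k + 6)).
Δs = 6/(k**4 + 22*k**3 + 179*k**2 + 638*k + 840), as required.
Sum = s_(10) − s_(0); s_(10) = 9/560, s_(0) = 0 ⇒ 9/560.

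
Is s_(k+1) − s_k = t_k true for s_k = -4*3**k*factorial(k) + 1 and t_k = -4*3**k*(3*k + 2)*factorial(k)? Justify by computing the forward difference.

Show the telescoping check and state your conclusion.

s_(k+1) = -12*3**k*k*factorial(k) - 12*3**k*factorial(k) + 1
s_(k+1) − s_k = -4*3**k*(3*k + 2)*factorial(k)
(s_(k+1) − s_k) − t_k = 0

valid (s_(k+1) − s_k reduces to t_k)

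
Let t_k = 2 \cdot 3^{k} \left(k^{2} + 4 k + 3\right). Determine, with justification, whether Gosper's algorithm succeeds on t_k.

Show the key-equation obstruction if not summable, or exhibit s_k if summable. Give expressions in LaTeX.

r(k) = 3*(k**2 + 6*k + 8)/(k**2 + 4*k + 3) after simplifying.
Normal form (A,B,C) = (3, 1, k**2 + 4*k + 3).
Solve (3)·f(k+1) − (1)·f(k) = k**2 + 4*k + 3.
Degrees (0,0,2) ⇒ d ≤ 2.
Coefficient equations give f(k) = k*(k + 1)/2.
Get s_k = R·t_k = 3**k*k*(k + 1) with R(k) = B(k−1)f(k)/C(k) = k/(2*(k + 3)).
Check: Δs_k = 2*3**k*(k + 1)*(k + 3). ✓

Yes. s_k = 3^{k} k \left(k + 1\right).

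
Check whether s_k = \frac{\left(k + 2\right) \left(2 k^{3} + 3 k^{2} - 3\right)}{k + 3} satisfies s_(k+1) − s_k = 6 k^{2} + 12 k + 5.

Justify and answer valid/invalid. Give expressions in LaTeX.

s_(k+1) = (k + 3)*(2*(k + 1)**3 + 3*(k + 1)**2 - 3)/(k + 4)
s_(k+1) − s_k = 2*(3*k**4 + 25*k**3 + 67*k**2 + 69*k + 21)/(k**2 + 7*k + 12)
(s_(k+1) − s_k) − t_k = (-4*k**3 - 27*k**2 - 41*k - 18)/(k**2 + 7*k + 12)

Invalid: residual \frac{- 4 k^{3} - 27 k^{2} - 41 k - 18}{k^{2} + 7 k + 12} ≠ 0.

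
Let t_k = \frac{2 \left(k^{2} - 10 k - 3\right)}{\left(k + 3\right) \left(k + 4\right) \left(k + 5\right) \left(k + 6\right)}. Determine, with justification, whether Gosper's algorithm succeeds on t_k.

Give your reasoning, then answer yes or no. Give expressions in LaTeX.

Step 1: r(k) = (k + 3)*(10*k - (k + 1)**2 + 13)/((k + 7)*(-k**2 + 10*k + 3)).
So A=k + 3 and B=k + 7, with C=k**2 - 10*k - 3.
Set up (k + 3)·f(k+1) − (k + 6)·f(k) − (k**2 - 10*k - 3) = 0.
d = 3 from the (1,1,2) case.
Solve for f: f(k) = -k*(k**2 + 52*k - 13)/40 (degree 3 ≤ 3).
So s_k = (B(k−1)f/C)·t_k = (-k*(k + 6)*(k**2 + 52*k - 13)/(40*(k**2 - 10*k - 3)))·t_k = k*(-k**2 - 52*k + 13)/(20*(k + 3)*(k + 4)*(k + 5)).
Check: Δs_k = 2*(k**2 - 10*k - 3)/(k**4 + 18*k**3 + 119*k**2 + 342*k + 360). ✓

Yes. s_k = \frac{k \left(- k^{2} - 52 k + 13\right)}{20 \left(k + 3\right) \left(k + 4\right) \left(k + 5\right)}.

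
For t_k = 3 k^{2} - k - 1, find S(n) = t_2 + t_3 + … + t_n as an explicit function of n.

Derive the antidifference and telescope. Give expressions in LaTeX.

r(k) = (k - 3*(k + 1)**2 + 2)/(-3*k**2 + k + 1) after simplifying.
Gosper form: A/B · C(k+1)/C(k) with A=1, B=1, C=k**2 - k/3 - 1/3.
f must satisfy (1)·f(k+1) − (1)·f(k) = k**2 - k/3 - 1/3.
From deg A=0, deg B=0, deg C=2: d=3.
Match coefficients ⇒ f(k) = k**2*(k - 2)/3.
R(k) = B(k−1)·f(k)/C(k) = k**2*(k - 2)/(3*k**2 - k - 1); s_k = R·t_k = k**2*(k - 2).
Verify: 3*k**2 - k - 1 matches t_k.
Evaluate: s_(n+1) = n**3 + n**2 - n - 1; subtract s_(2) = 0 ⇒ S(n) = n**3 + n**2 - n - 1.

S(n) = n^{3} + n^{2} - n - 1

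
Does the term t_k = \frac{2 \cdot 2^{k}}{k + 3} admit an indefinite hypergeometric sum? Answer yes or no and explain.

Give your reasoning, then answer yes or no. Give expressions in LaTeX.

No — t_k has no hypergeometric antidifference.

Ratio r(k) = 2*(k + 3)/(k + 4).
Take A(k)=2*k + 6, B(k)=k + 4, C(k)=1.
Set up (2*k + 6)·f(k+1) − (k + 3)·f(k) − (1) = 0.
Bound: deg f ≤ -1.
deg f ≤ -1 is impossible — no certificate.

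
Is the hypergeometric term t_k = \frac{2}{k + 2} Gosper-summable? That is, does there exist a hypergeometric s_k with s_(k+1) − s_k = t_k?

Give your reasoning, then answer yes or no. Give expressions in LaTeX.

Compute t_(k+1)/t_k: get (k + 2)/(k + 3).
A = k + 2, B = k + 3, C = 1.
Need (k + 2)·f(k+1) − (k + 2)·f(k) = 1.
Bound: deg f ≤ 0.
Generic f = c0 gives residual -1; -1 = 0 cannot hold, so t_k is not Gosper-summable.

No — key equation has no polynomial f.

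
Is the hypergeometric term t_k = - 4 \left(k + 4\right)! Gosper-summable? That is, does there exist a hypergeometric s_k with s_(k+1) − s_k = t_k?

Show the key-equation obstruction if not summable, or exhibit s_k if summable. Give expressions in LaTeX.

r(k) = k + 5 after simplifying.
So A=k + 5 and B=1, with C=1.
Need (k + 5)·f(k+1) − (1)·f(k) = 1.
Degrees (1,0,0) ⇒ d ≤ -1.
Negative degree bound (-1): no f exists, t_k not Gosper-summable.

No — key equation has no polynomial f.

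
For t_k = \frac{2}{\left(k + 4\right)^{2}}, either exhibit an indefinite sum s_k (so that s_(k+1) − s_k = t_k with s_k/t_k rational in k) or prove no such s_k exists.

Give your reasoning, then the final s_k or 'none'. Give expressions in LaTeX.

no hypergeometric antidifference exists

t_(k+1)/t_k = (k + 4)**2/(k + 5)**2.
A = k**2 + 8*k + 16, B = k**2 + 10*k + 25, C = 1.
Key eq: (k**2 + 8*k + 16)·f(k+1) = (k**2 + 8*k + 16)·f(k) + (1).
deg f ≤ 0 (via 2,2,0).
f = c0 ⇒ A·f(k+1) − B(k−1)·f(k) − C = -1. The system {-1 = 0} is inconsistent; no antidifference.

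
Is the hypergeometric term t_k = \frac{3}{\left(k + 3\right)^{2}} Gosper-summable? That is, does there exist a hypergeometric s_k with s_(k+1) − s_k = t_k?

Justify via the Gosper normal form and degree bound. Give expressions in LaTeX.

Ratio r(k) = (k + 3)**2/(k + 4)**2.
A = k**2 + 6*k + 9, B = k**2 + 8*k + 16, C = 1.
Set up (k**2 + 6*k + 9)·f(k+1) − (k**2 + 6*k + 9)·f(k) − (1) = 0.
From deg A=2, deg B=2, deg C=0: d=0.
f = c0 ⇒ A·f(k+1) − B(k−1)·f(k) − C = -1. The system {-1 = 0} is inconsistent; no antidifference.

No — key equation has no polynomial f.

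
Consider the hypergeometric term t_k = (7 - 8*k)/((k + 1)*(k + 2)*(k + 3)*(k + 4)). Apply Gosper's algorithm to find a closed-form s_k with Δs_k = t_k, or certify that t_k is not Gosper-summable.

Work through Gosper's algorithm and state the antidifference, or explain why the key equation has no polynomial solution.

s_k = k*(k**2 + 6*k + 35)/(6*(k + 1)*(k + 2)*(k + 3))

Ratio r(k) = (k + 1)*(8*k + 1)/((k + 5)*(8*k - 7)).
Gosper form: A/B · C(k+1)/C(k) with A=k + 1, B=k + 5, C=k - 7/8.
Solve (k + 1)·f(k+1) − (k + 4)·f(k) = k - 7/8.
Bound: deg f ≤ 3.
Coefficient equations give f(k) = -k*(k**2 + 6*k + 35)/48.
So s_k = (B(k−1)f/C)·t_k = (-k*(k + 4)*(k**2 + 6*k + 35)/(6*(8*k - 7)))·t_k = k*(k**2 + 6*k + 35)/(6*(k + 1)*(k + 2)*(k + 3)).
s_(k+1) − s_k = (7 - 8*k)/(k**4 + 10*k**3 + 35*k**2 + 50*k + 24) = t_k.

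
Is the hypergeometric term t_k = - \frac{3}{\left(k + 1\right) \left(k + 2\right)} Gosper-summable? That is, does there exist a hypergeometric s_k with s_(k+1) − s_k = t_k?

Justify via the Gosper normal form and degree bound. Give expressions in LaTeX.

r(k) = (k + 1)/(k + 3) after simplifying.
Normal form (A,B,C) = (k + 1, k + 3, 1).
Solve (k + 1)·f(k+1) − (k + 2)·f(k) = 1.
deg f ≤ 1 (via 1,1,0).
Coefficient equations give f(k) = k.
Then R = B(k−1)f/C = k*(k + 2), so s_k = R(k)·t_k = -3*k/(k + 1).
Verify: -3/(k**2 + 3*k + 2) matches t_k.

Yes. s_k = - \frac{3 k}{k + 1}.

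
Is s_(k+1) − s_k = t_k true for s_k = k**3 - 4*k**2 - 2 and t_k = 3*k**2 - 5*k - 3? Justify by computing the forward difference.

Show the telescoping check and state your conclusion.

Valid: the claim telescopes to t_k.

s_(k+1) = k**3 - k**2 - 5*k - 5
s_(k+1) − s_k = 3*k**2 - 5*k - 3
(s_(k+1) − s_k) − t_k = 0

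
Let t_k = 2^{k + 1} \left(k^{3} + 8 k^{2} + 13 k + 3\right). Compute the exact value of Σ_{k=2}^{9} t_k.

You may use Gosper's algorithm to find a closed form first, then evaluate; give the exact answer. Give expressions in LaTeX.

Ratio r(k) = 2*(k**3 + 11*k**2 + 32*k + 25)/(k**3 + 8*k**2 + 13*k + 3).
Take A(k)=2, B(k)=1, C(k)=k**3 + 8*k**2 + 13*k + 3.
f must satisfy (2)·f(k+1) − (1)·f(k) = k**3 + 8*k**2 + 13*k + 3.
Degrees (0,0,3) ⇒ d ≤ 3.
Coefficient equations give f(k) = k**3 + 2*k**2 - k - 1.
R(k) = B(k−1)·f(k)/C(k) = (k**3 + 2*k**2 - k - 1)/(k**3 + 8*k**2 + 13*k + 3); s_k = R·t_k = 2**(k + 1)*(k**3 + 2*k**2 - k - 1).
Δs = 2**(k + 1)*(k**3 + 8*k**2 + 13*k + 3), as required.
Telescoping: Σ = s_(10) − s_(2) = 2435072 − (104) = 2434968.

Σ = 2434968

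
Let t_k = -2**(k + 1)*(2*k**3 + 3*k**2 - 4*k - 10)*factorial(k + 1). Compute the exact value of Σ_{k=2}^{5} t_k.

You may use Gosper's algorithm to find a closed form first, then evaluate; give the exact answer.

Ratio r(k) = 2*(2*k**4 + 13*k**3 + 26*k**2 + 7*k - 18)/(2*k**3 + 3*k**2 - 4*k - 10).
So A=2*k + 4 and B=1, with C=k**3 + 3*k**2/2 - 2*k - 5.
Key eq: (2*k + 4)·f(k+1) = (1)·f(k) + (k**3 + 3*k**2/2 - 2*k - 5).
d = 2 from the (1,0,3) case.
Solve for f: f(k) = (k**2 - 2*k - 2)/2 (degree 2 ≤ 2).
R(k) = B(k−1)·f(k)/C(k) = (k**2 - 2*k - 2)/(2*k**3 + 3*k**2 - 4*k - 10); s_k = R·t_k = 2**(k + 1)*(-k**2 + 2*k + 2)*factorial(k + 1).
s_(k+1) − s_k = -2**(k + 1)*(2*k**3 + 3*k**2 - 4*k - 10)*factorial(k + 1) = t_k.
Evaluate s at k=6 and k=2: -14192640 and 96; difference -14192736.

Σ = -14192736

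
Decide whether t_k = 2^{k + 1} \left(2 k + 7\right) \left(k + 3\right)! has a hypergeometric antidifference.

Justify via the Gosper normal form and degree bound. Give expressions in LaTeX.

Compute t_(k+1)/t_k: get 2*(k + 4)*(2*k + 9)/(2*k + 7).
Gosper form: A/B · C(k+1)/C(k) with A=2*k + 8, B=1, C=k + 7/2.
Solve (2*k + 8)·f(k+1) − (1)·f(k) = k + 7/2.
d = 0 from the (1,0,1) case.
Solving with deg f ≤ 0: f(k) = 1/2.
R(k) = B(k−1)·f(k)/C(k) = 1/(2*k + 7); s_k = R·t_k = 2**(k + 1)*factorial(k + 3).
s_(k+1) − s_k = 2**(k + 1)*(2*k + 7)*factorial(k + 3) = t_k.

Yes. s_k = 2^{k + 1} \left(k + 3\right)!.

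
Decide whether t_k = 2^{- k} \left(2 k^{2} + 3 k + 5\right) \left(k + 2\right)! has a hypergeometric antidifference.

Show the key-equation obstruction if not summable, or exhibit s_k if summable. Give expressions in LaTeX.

Yes. s_k = 2^{1 - k} \left(2 k - 1\right) \left(k + 2\right)!.

The ratio is (k + 3)*(3*k + 2*(k + 1)**2 + 8)/(2*(2*k**2 + 3*k + 5)).
A = k/2 + 3/2, B = 1, C = k**2 + 3*k/2 + 5/2.
f must satisfy (k/2 + 3/2)·f(k+1) − (1)·f(k) = k**2 + 3*k/2 + 5/2.
deg f ≤ 1 (via 1,0,2).
Solve for f: f(k) = 2*k - 1 (degree 1 ≤ 1).
R(k) = B(k−1)·f(k)/C(k) = 2*(2*k - 1)/(2*k**2 + 3*k + 5); s_k = R·t_k = 2**(1 - k)*(2*k - 1)*factorial(k + 2).
Δs = (2*k**2 + 3*k + 5)*factorial(k + 2)/2**k, as required.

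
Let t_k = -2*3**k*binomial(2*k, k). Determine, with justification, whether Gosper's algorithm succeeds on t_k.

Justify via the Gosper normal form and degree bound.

Step 1: r(k) = 6*(2*k + 1)/(k + 1).
So A=12*k + 6 and B=k + 1, with C=1.
Key eq: (12*k + 6)·f(k+1) = (k)·f(k) + (1).
Bound: deg f ≤ -1.
Negative degree bound (-1): no f exists, t_k not Gosper-summable.

No — negative degree bound, so no certificate f.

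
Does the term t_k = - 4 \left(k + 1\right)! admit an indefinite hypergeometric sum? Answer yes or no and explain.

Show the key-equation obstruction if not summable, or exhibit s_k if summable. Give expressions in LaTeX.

No — key equation has no polynomial f.

t_(k+1)/t_k = k + 2.
Take A(k)=k + 2, B(k)=1, C(k)=1.
f must satisfy (k + 2)·f(k+1) − (1)·f(k) = 1.
Degrees (1,0,0) ⇒ d ≤ -1.
Negative degree bound (-1): no f exists, t_k not Gosper-summable.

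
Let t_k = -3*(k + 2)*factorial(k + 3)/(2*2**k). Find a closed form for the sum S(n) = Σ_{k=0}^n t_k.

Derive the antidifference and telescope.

S(n) = 18 - 3*factorial(n + 4)/(2*2**n)

Ratio r(k) = (k + 3)*(k + 4)/(2*(k + 2)).
Take A(k)=k/2 + 2, B(k)=1, C(k)=k + 2.
Solve (k/2 + 2)·f(k+1) − (1)·f(k) = k + 2.
Bound: deg f ≤ 0.
Match coefficients ⇒ f(k) = 2.
Get s_k = R·t_k = -3*factorial(k + 3)/2**k with R(k) = B(k−1)f(k)/C(k) = 2/(k + 2).
Δs = -3*(k + 2)*factorial(k + 3)/(2*2**k), as required.
Σ_(k=0)^n t_k = s_(n+1) − s_(0) = (-3*2**(-n - 1)*factorial(n + 4)) − (-18), i.e. 18 - 3*factorial(n + 4)/(2*2**n).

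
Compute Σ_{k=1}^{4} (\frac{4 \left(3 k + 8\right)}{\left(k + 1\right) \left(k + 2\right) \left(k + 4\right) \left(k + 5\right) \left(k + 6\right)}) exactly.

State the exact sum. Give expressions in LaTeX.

Σ = 8/135

r(k) = (k + 1)*(k + 4)*(3*k + 11)/((k + 3)*(k + 7)*(3*k + 8)) after simplifying.
Take A(k)=k + 1, B(k)=k + 7, C(k)=k**2 + 17*k/3 + 8.
Key eq: (k + 1)·f(k+1) = (k + 6)·f(k) + (k**2 + 17*k/3 + 8).
From deg A=1, deg B=1, deg C=2: d=5.
Match coefficients ⇒ f(k) = k*(k + 2)*(k + 3)*(k**2 + 10*k + 29)/60.
R(k) = B(k−1)·f(k)/C(k) = k*(k + 2)*(k + 6)*(k**2 + 10*k + 29)/(20*(3*k + 8)); s_k = R·t_k = k*(k**2 + 10*k + 29)/(5*(k**3 + 10*k**2 + 29*k + 20)).
s_(k+1) − s_k = 4*(3*k + 8)/(k**5 + 18*k**4 + 121*k**3 + 372*k**2 + 508*k + 240) = t_k.
Σ_(k=1)^(4) t_k = s_(5) − s_(1) = 26/135 − (2/15) = 8/135.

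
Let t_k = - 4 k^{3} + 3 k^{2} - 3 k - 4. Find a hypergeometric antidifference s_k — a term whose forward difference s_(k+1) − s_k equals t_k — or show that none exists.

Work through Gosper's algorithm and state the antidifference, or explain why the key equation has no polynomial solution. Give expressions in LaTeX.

s_k = k \left(- k^{3} + 3 k^{2} - 4 k - 2\right)

Step 1: r(k) = (4*k**3 + 9*k**2 + 9*k + 8)/(4*k**3 - 3*k**2 + 3*k + 4).
Gosper form: A/B · C(k+1)/C(k) with A=1, B=1, C=k**3 - 3*k**2/4 + 3*k/4 + 1.
f must satisfy (1)·f(k+1) − (1)·f(k) = k**3 - 3*k**2/4 + 3*k/4 + 1.
From deg A=0, deg B=0, deg C=3: d=4.
Solving with deg f ≤ 4: f(k) = k*(k**3 - 3*k**2 + 4*k + 2)/4.
Certificate R = B(k−1)f/C = k*(k**3 - 3*k**2 + 4*k + 2)/(4*k**3 - 3*k**2 + 3*k + 4) gives s_k = k*(-k**3 + 3*k**2 - 4*k - 2).
Verify: -4*k**3 + 3*k**2 - 3*k - 4 matches t_k.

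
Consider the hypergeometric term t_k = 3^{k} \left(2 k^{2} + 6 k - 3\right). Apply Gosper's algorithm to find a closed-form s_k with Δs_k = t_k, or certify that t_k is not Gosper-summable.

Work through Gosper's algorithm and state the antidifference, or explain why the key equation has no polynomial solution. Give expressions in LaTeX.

The ratio is 3*(2*k**2 + 10*k + 5)/(2*k**2 + 6*k - 3).
So A=3 and B=1, with C=k**2 + 3*k - 3/2.
Set up (3)·f(k+1) − (1)·f(k) − (k**2 + 3*k - 3/2) = 0.
Degrees (0,0,2) ⇒ d ≤ 2.
Coefficient equations give f(k) = (k**2 - 3)/2.
Then R = B(k−1)f/C = (k**2 - 3)/(2*k**2 + 6*k - 3), so s_k = R(k)·t_k = 3**k*(k**2 - 3).
Δs = 3**k*(2*k**2 + 6*k - 3), as required.

s_k = 3^{k} \left(k^{2} - 3\right)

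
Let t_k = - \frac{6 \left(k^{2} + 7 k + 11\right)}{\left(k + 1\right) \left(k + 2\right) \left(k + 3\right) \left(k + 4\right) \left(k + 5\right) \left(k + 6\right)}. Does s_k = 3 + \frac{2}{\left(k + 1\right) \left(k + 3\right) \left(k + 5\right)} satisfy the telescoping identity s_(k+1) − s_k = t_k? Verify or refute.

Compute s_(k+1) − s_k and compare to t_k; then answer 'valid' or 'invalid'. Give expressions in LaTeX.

s_(k+1) = 3 + 2/((k + 2)*(k + 4)*(k + 6))
s_(k+1) − s_k = 2/((k + 2)*(k + 4)*(k + 6)) - 2/((k + 1)*(k + 3)*(k + 5))
(s_(k+1) − s_k) − t_k = 0

valid (s_(k+1) − s_k reduces to t_k)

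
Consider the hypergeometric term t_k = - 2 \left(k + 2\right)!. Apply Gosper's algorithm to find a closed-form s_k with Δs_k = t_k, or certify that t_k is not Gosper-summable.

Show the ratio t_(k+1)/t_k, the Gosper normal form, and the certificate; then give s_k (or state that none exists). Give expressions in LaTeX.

none — t_k is not Gosper-summable

Compute t_(k+1)/t_k: get k + 3.
A = k + 3, B = 1, C = 1.
Key eq: (k + 3)·f(k+1) = (1)·f(k) + (1).
deg f ≤ -1 (via 1,0,0).
deg f ≤ -1 is impossible — no certificate.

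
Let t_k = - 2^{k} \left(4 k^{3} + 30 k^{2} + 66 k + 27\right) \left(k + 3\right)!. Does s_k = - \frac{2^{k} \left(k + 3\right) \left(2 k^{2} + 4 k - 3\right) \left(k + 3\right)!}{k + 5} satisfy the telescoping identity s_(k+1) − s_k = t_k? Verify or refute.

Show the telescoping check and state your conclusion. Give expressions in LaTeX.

Invalid: residual \frac{2^{k + 1} \left(4 k^{4} + 50 k^{3} + 214 k^{2} + 353 k + 138\right) \left(k + 3\right)!}{\left(k + 5\right) \left(k + 6\right)} ≠ 0.

s_(k+1) = -2**(k + 1)*(k + 4)*(2*k**2 + 8*k + 3)*factorial(k + 4)/(k + 6)
s_(k+1) − s_k = -2**k*(4*k**5 + 66*k**4 + 416*k**3 + 1225*k**2 + 1571*k + 534)*factorial(k + 3)/((k + 5)*(k + 6))
(s_(k+1) − s_k) − t_k = 2**(k + 1)*(4*k**4 + 50*k**3 + 214*k**2 + 353*k + 138)*factorial(k + 3)/((k + 5)*(k + 6))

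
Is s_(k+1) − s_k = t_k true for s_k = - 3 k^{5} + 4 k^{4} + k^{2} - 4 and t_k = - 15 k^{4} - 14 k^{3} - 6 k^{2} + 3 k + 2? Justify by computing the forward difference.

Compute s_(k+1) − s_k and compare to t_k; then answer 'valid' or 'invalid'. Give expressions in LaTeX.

s_(k+1) = -3*(k + 1)**5 + 4*(k + 1)**4 + (k + 1)**2 - 4
s_(k+1) − s_k = -15*k**4 - 14*k**3 - 6*k**2 + 3*k + 2
(s_(k+1) − s_k) − t_k = 0

Valid: the claim telescopes to t_k.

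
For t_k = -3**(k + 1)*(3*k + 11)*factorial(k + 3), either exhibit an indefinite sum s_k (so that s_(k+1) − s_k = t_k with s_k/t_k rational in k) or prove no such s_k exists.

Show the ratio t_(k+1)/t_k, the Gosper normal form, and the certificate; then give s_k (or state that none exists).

s_k = -3**(k + 1)*factorial(k + 3)

Compute t_(k+1)/t_k: get 3*(k + 4)*(3*k + 14)/(3*k + 11).
Take A(k)=3*k + 12, B(k)=1, C(k)=k + 11/3.
Need (3*k + 12)·f(k+1) − (1)·f(k) = k + 11/3.
d = 0 from the (1,0,1) case.
Match coefficients ⇒ f(k) = 1/3.
Get s_k = R·t_k = -3**(k + 1)*factorial(k + 3) with R(k) = B(k−1)f(k)/C(k) = 1/(3*k + 11).
s_(k+1) − s_k = -3**(k + 1)*(3*k + 11)*factorial(k + 3) = t_k.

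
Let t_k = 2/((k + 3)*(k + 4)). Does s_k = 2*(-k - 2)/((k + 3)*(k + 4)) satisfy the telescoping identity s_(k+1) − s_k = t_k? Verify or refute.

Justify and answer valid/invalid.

s_(k+1) = 2*(-k - 3)/((k + 4)*(k + 5))
s_(k+1) − s_k = 2*(k + 1)/(k**3 + 12*k**2 + 47*k + 60)
(s_(k+1) − s_k) − t_k = -8/(k**3 + 12*k**2 + 47*k + 60)

Invalid: residual -8/(k**3 + 12*k**2 + 47*k + 60) ≠ 0.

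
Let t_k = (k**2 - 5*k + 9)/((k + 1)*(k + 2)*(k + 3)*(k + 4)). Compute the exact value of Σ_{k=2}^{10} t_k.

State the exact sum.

Σ = 23/728

Compute t_(k+1)/t_k: get (k**3 - 2*k**2 + 2*k + 5)/(k**3 - 16*k + 45).
Gosper form: A/B · C(k+1)/C(k) with A=k + 1, B=k + 5, C=k**2 - 5*k + 9.
Key eq: (k + 1)·f(k+1) = (k + 4)·f(k) + (k**2 - 5*k + 9).
Degrees (1,1,2) ⇒ d ≤ 3.
Solving with deg f ≤ 3: f(k) = k*(k**2 + 4*k + 13)/2.
So s_k = (B(k−1)f/C)·t_k = (k*(k + 4)*(k**2 + 4*k + 13)/(2*(k**2 - 5*k + 9)))·t_k = k*(k**2 + 4*k + 13)/(2*(k + 1)*(k + 2)*(k + 3)).
Δs = (k**2 - 5*k + 9)/(k**4 + 10*k**3 + 35*k**2 + 50*k + 24), as required.
Evaluate s at k=11 and k=2: 979/2184 and 5/12; difference 23/728.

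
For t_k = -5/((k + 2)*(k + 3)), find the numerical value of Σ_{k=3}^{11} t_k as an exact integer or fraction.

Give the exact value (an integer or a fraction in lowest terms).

r(k) = (k + 2)/(k + 4) after simplifying.
Normal form (A,B,C) = (k + 2, k + 4, 1).
Set up (k + 2)·f(k+1) − (k + 3)·f(k) − (1) = 0.
Degrees (1,1,0) ⇒ d ≤ 1.
Match coefficients ⇒ f(k) = k/2.
Then R = B(k−1)f/C = k*(k + 3)/2, so s_k = R(k)·t_k = -5*k/(2*k + 4).
Verify: -5/(k**2 + 5*k + 6) matches t_k.
Σ_(k=3)^(11) t_k = s_(12) − s_(3) = -15/7 − (-3/2) = -9/14.

Σ = -9/14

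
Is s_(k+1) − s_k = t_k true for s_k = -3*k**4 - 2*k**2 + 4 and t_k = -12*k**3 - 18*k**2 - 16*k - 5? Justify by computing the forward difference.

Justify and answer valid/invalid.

s_(k+1) = -3*(k + 1)**4 - 2*(k + 1)**2 + 4
s_(k+1) − s_k = -12*k**3 - 18*k**2 - 16*k - 5
(s_(k+1) − s_k) − t_k = 0

valid (s_(k+1) − s_k reduces to t_k)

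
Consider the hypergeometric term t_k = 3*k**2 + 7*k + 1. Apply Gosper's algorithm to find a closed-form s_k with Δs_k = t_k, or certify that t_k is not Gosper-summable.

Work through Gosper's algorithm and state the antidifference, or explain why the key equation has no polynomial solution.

Step 1: r(k) = (3*k**2 + 13*k + 11)/(3*k**2 + 7*k + 1).
Gosper form: A/B · C(k+1)/C(k) with A=1, B=1, C=k**2 + 7*k/3 + 1/3.
Set up (1)·f(k+1) − (1)·f(k) − (k**2 + 7*k/3 + 1/3) = 0.
Bound: deg f ≤ 3.
Coefficient equations give f(k) = k*(k**2 + 2*k - 2)/3.
Get s_k = R·t_k = k*(k**2 + 2*k - 2) with R(k) = B(k−1)f(k)/C(k) = k*(k**2 + 2*k - 2)/(3*k**2 + 7*k + 1).
Check: Δs_k = 3*k**2 + 7*k + 1. ✓

s_k = k*(k**2 + 2*k - 2)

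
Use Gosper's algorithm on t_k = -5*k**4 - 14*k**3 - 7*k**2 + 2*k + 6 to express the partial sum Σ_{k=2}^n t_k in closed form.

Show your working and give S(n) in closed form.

S(n) = -n**5 - 6*n**4 - 11*n**3 - 6*n**2 + 6*n + 18

t_(k+1)/t_k = (5*k**4 + 34*k**3 + 79*k**2 + 74*k + 18)/(5*k**4 + 14*k**3 + 7*k**2 - 2*k - 6).
Normal form (A,B,C) = (1, 1, k**4 + 14*k**3/5 + 7*k**2/5 - 2*k/5 - 6/5).
Need (1)·f(k+1) − (1)·f(k) = k**4 + 14*k**3/5 + 7*k**2/5 - 2*k/5 - 6/5.
Degrees (0,0,4) ⇒ d ≤ 5.
Solving with deg f ≤ 5: f(k) = k*(k**4 + k**3 - 3*k**2 - k - 4)/5.
Get s_k = R·t_k = k*(-k**4 - k**3 + 3*k**2 + k + 4) with R(k) = B(k−1)f(k)/C(k) = k*(k**4 + k**3 - 3*k**2 - k - 4)/(5*k**4 + 14*k**3 + 7*k**2 - 2*k - 6).
Verify: -5*k**4 - 14*k**3 - 7*k**2 + 2*k + 6 matches t_k.
Evaluate: s_(n+1) = -n**5 - 6*n**4 - 11*n**3 - 6*n**2 + 6*n + 6; subtract s_(2) = -12 ⇒ S(n) = -n**5 - 6*n**4 - 11*n**3 - 6*n**2 + 6*n + 18.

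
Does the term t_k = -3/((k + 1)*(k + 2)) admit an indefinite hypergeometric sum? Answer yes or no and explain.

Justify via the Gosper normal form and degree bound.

The ratio is (k + 1)/(k + 3).
Factor: A=k + 1; B=k + 3; C=1.
f must satisfy (k + 1)·f(k+1) − (k + 2)·f(k) = 1.
deg f ≤ 1 (via 1,1,0).
Solve for f: f(k) = k (degree 1 ≤ 1).
Get s_k = R·t_k = -3*k/(k + 1) with R(k) = B(k−1)f(k)/C(k) = k*(k + 2).
s_(k+1) − s_k = -3/(k**2 + 3*k + 2) = t_k.

Yes. s_k = -3*k/(k + 1).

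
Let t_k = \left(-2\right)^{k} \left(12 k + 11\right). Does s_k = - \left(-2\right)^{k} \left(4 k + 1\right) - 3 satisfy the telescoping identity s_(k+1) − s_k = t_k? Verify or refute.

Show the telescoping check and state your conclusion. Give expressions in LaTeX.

Valid: the claim telescopes to t_k.

s_(k+1) = 2*(-2)**k*(4*k + 5) - 3
s_(k+1) − s_k = (-2)**k*(12*k + 11)
(s_(k+1) − s_k) − t_k = 0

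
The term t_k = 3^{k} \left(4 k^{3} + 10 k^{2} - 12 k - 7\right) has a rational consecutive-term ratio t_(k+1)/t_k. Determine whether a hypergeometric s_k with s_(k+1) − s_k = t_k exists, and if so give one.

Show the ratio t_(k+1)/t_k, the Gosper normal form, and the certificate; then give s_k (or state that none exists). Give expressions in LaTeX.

t_(k+1)/t_k = 3*(4*k**3 + 22*k**2 + 20*k - 5)/(4*k**3 + 10*k**2 - 12*k - 7).
So A=3 and B=1, with C=k**3 + 5*k**2/2 - 3*k - 7/4.
Solve (3)·f(k+1) − (1)·f(k) = k**3 + 5*k**2/2 - 3*k - 7/4.
From deg A=0, deg B=0, deg C=3: d=3.
Solving with deg f ≤ 3: f(k) = (2*k**3 - 4*k**2 - 3*k + 4)/4.
So s_k = (B(k−1)f/C)·t_k = ((2*k**3 - 4*k**2 - 3*k + 4)/(4*k**3 + 10*k**2 - 12*k - 7))·t_k = 3**k*(2*k**3 - 4*k**2 - 3*k + 4).
s_(k+1) − s_k = 3**k*(4*k**3 + 10*k**2 - 12*k - 7) = t_k.

s_k = 3^{k} \left(2 k^{3} - 4 k^{2} - 3 k + 4\right)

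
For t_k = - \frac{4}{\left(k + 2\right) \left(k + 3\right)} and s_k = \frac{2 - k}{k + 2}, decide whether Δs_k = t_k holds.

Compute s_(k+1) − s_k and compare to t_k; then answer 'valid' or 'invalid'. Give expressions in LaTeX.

valid (s_(k+1) − s_k reduces to t_k)

s_(k+1) = (1 - k)/(k + 3)
s_(k+1) − s_k = -4/(k**2 + 5*k + 6)
(s_(k+1) − s_k) − t_k = 0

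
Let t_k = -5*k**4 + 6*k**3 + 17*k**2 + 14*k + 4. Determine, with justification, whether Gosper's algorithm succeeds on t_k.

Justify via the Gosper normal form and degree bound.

Yes. s_k = k**3*(-k**2 + 4*k + 1).

Ratio r(k) = (5*k**4 + 14*k**3 - 5*k**2 - 46*k - 36)/(5*k**4 - 6*k**3 - 17*k**2 - 14*k - 4).
Normal form (A,B,C) = (1, 1, k**4 - 6*k**3/5 - 17*k**2/5 - 14*k/5 - 4/5).
f must satisfy (1)·f(k+1) − (1)·f(k) = k**4 - 6*k**3/5 - 17*k**2/5 - 14*k/5 - 4/5.
d = 5 from the (0,0,4) case.
A polynomial solution: f(k) = k**3*(k**2 - 4*k - 1)/5.
Then R = B(k−1)f/C = k**3*(k**2 - 4*k - 1)/(5*k**4 - 6*k**3 - 17*k**2 - 14*k - 4), so s_k = R(k)·t_k = k**3*(-k**2 + 4*k + 1).
s_(k+1) − s_k = -5*k**4 + 6*k**3 + 17*k**2 + 14*k + 4 = t_k.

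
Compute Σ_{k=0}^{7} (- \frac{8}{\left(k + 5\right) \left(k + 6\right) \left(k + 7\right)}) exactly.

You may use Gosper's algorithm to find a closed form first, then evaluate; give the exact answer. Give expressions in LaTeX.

Σ = -152/1365

Step 1: r(k) = (k + 5)/(k + 8).
So A=k + 5 and B=k + 8, with C=1.
f must satisfy (k + 5)·f(k+1) − (k + 7)·f(k) = 1.
Degrees (1,1,0) ⇒ d ≤ 2.
Coefficient equations give f(k) = k*(k + 11)/60.
Certificate R = B(k−1)f/C = k*(k + 7)*(k + 11)/60 gives s_k = 2*k*(-k - 11)/(15*(k + 5)*(k + 6)).
Check: Δs_k = -8/(k**3 + 18*k**2 + 107*k + 210). ✓
Evaluate s at k=8 and k=0: -152/1365 and 0; difference -152/1365.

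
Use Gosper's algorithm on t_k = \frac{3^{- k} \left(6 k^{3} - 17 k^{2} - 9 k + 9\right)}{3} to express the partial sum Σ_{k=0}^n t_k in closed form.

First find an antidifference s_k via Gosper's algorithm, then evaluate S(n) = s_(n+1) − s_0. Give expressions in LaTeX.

S(n) = \frac{3^{- n} \left(6 \cdot 3^{n} - 3 n^{3} - 5 n^{2} + 3 n + 3\right)}{3}

Step 1: r(k) = (6*k**3 + k**2 - 25*k - 11)/(3*(6*k**3 - 17*k**2 - 9*k + 9)).
Factor: A=1/3; B=1; C=k**3 - 17*k**2/6 - 3*k/2 + 3/2.
Solve (1/3)·f(k+1) − (1)·f(k) = k**3 - 17*k**2/6 - 3*k/2 + 3/2.
Bound: deg f ≤ 3.
Match coefficients ⇒ f(k) = -(3*k**3 - 4*k**2 - 4*k + 2)/2.
Certificate R = B(k−1)f/C = -3*(3*k**3 - 4*k**2 - 4*k + 2)/(6*k**3 - 17*k**2 - 9*k + 9) gives s_k = (-3*k**3 + 4*k**2 + 4*k - 2)/3**k.
Check: Δs_k = (6*k**3 - 17*k**2 - 9*k + 9)/(3*3**k). ✓
Evaluate: s_(n+1) = 3**(-n - 1)*(-3*n**3 - 5*n**2 + 3*n + 3); subtract s_(0) = -2 ⇒ S(n) = (6*3**n - 3*n**3 - 5*n**2 + 3*n + 3)/(3*3**n).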